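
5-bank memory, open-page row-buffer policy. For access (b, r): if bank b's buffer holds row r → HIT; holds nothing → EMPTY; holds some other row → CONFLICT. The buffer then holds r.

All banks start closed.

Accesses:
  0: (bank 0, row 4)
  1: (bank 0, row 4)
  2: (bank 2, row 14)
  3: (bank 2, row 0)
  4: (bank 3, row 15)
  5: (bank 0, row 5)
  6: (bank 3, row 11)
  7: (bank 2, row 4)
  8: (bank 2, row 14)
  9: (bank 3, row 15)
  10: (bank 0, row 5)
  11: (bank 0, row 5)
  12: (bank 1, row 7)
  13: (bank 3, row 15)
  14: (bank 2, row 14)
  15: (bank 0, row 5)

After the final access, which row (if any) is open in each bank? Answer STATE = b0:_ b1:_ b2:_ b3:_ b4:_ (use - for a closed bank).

STATE = b0:5 b1:7 b2:14 b3:15 b4:-

#0 (0,4) E
#1 (0,4) H  (was 4)
#2 (2,14) E
#3 (2,0) C  (was 14)
#4 (3,15) E
#5 (0,5) C  (was 4)
#6 (3,11) C  (was 15)
#7 (2,4) C  (was 0)
#8 (2,14) C  (was 4)
#9 (3,15) C  (was 11)
#10 (0,5) H  (was 5)
#11 (0,5) H  (was 5)
#12 (1,7) E
#13 (3,15) H  (was 15)
#14 (2,14) H  (was 14)
#15 (0,5) H  (was 5)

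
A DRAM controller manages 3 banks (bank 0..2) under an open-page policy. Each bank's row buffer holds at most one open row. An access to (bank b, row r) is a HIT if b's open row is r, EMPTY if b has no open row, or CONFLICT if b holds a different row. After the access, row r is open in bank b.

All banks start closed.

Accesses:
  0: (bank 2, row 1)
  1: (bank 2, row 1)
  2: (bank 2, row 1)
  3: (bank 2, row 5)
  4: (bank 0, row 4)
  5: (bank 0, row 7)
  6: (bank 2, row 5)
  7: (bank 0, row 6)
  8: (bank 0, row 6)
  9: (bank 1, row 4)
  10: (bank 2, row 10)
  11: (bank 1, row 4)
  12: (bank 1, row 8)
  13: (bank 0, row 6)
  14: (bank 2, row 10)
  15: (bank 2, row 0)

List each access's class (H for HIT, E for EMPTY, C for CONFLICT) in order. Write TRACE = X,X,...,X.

0: bank 2 row 1 — prev None → EMPTY
1: bank 2 row 1 — prev 1 → HIT
2: bank 2 row 1 — prev 1 → HIT
3: bank 2 row 5 — prev 1 → CONFLICT
4: bank 0 row 4 — prev None → EMPTY
5: bank 0 row 7 — prev 4 → CONFLICT
6: bank 2 row 5 — prev 5 → HIT
7: bank 0 row 6 — prev 7 → CONFLICT
8: bank 0 row 6 — prev 6 → HIT
9: bank 1 row 4 — prev None → EMPTY
10: bank 2 row 10 — prev 5 → CONFLICT
11: bank 1 row 4 — prev 4 → HIT
12: bank 1 row 8 — prev 4 → CONFLICT
13: bank 0 row 6 — prev 6 → HIT
14: bank 2 row 10 — prev 10 → HIT
15: bank 2 row 0 — prev 10 → CONFLICT

TRACE = E,H,H,C,E,C,H,C,H,E,C,H,C,H,H,C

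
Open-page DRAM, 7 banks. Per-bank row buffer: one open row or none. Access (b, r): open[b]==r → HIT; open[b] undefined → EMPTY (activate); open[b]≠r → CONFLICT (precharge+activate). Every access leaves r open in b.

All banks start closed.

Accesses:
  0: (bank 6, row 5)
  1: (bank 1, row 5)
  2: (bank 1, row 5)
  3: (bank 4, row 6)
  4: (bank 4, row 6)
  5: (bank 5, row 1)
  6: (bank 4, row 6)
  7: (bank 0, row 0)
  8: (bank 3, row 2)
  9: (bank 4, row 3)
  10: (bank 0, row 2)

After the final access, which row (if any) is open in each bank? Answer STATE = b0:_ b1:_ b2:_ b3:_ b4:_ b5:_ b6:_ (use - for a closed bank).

STATE = b0:2 b1:5 b2:- b3:2 b4:3 b5:1 b6:5

step 0: bank6 None->5 [EMPTY]
step 1: bank1 None->5 [EMPTY]
step 2: bank1 5->5 [HIT]
step 3: bank4 None->6 [EMPTY]
step 4: bank4 6->6 [HIT]
step 5: bank5 None->1 [EMPTY]
step 6: bank4 6->6 [HIT]
step 7: bank0 None->0 [EMPTY]
step 8: bank3 None->2 [EMPTY]
step 9: bank4 6->3 [CONFLICT]
step 10: bank0 0->2 [CONFLICT]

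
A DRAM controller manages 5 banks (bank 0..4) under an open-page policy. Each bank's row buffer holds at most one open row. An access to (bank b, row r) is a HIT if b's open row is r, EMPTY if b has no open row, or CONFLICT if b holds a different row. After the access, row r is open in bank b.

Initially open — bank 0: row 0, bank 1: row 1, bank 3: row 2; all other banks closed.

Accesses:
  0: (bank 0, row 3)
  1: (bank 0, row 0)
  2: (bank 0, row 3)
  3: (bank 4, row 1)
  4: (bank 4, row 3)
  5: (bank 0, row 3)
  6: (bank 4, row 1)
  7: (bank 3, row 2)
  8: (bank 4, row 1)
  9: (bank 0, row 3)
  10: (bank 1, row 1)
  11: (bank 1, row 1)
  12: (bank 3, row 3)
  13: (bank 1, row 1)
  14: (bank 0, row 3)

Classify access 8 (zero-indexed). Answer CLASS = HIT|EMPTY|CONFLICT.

CLASS = HIT

  [0] b0 r3: had r0 ⇒ C
  [1] b0 r0: had r3 ⇒ C
  [2] b0 r3: had r0 ⇒ C
  [3] b4 r1: no row ⇒ E
  [4] b4 r3: had r1 ⇒ C
  [5] b0 r3: had r3 ⇒ H
  [6] b4 r1: had r3 ⇒ C
  [7] b3 r2: had r2 ⇒ H
  [8] b4 r1: had r1 ⇒ H
  [9] b0 r3: had r3 ⇒ H
  [10] b1 r1: had r1 ⇒ H
  [11] b1 r1: had r1 ⇒ H
  [12] b3 r3: had r2 ⇒ C
  [13] b1 r1: had r1 ⇒ H
  [14] b0 r3: had r3 ⇒ H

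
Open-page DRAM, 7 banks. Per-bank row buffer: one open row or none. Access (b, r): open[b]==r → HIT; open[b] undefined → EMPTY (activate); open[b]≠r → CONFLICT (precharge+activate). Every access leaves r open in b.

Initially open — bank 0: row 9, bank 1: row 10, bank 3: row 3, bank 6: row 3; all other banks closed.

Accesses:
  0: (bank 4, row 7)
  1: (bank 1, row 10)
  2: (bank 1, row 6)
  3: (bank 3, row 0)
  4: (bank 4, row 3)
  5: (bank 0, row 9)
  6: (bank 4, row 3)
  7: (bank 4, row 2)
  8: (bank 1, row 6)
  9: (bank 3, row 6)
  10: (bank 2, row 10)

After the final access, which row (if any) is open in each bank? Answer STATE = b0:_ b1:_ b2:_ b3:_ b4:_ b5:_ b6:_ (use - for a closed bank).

#0 (4,7) E
#1 (1,10) H  (was 10)
#2 (1,6) C  (was 10)
#3 (3,0) C  (was 3)
#4 (4,3) C  (was 7)
#5 (0,9) H  (was 9)
#6 (4,3) H  (was 3)
#7 (4,2) C  (was 3)
#8 (1,6) H  (was 6)
#9 (3,6) C  (was 0)
#10 (2,10) E

STATE = b0:9 b1:6 b2:10 b3:6 b4:2 b5:- b6:3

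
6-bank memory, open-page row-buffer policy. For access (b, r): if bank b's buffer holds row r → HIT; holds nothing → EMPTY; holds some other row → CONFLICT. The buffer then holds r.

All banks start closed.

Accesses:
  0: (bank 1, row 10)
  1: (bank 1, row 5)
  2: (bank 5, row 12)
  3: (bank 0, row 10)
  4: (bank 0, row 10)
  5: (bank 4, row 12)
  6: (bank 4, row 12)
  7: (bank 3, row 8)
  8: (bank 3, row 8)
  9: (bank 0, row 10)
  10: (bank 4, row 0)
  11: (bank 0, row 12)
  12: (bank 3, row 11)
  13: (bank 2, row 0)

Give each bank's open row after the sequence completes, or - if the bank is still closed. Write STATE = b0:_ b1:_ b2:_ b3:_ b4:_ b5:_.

STATE = b0:12 b1:5 b2:0 b3:11 b4:0 b5:12

  [0] b1 r10: no row ⇒ E
  [1] b1 r5: had r10 ⇒ C
  [2] b5 r12: no row ⇒ E
  [3] b0 r10: no row ⇒ E
  [4] b0 r10: had r10 ⇒ H
  [5] b4 r12: no row ⇒ E
  [6] b4 r12: had r12 ⇒ H
  [7] b3 r8: no row ⇒ E
  [8] b3 r8: had r8 ⇒ H
  [9] b0 r10: had r10 ⇒ H
  [10] b4 r0: had r12 ⇒ C
  [11] b0 r12: had r10 ⇒ C
  [12] b3 r11: had r8 ⇒ C
  [13] b2 r0: no row ⇒ E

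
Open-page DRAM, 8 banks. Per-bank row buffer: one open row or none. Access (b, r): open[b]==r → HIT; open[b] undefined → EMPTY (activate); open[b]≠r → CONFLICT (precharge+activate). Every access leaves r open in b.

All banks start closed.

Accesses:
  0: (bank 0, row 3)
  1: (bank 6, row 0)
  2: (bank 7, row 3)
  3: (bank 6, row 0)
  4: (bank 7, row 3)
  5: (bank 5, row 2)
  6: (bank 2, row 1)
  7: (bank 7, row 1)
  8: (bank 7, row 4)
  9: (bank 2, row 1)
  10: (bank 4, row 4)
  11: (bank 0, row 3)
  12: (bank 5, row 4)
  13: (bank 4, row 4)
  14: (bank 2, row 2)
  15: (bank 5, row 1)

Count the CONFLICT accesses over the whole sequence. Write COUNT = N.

COUNT = 5

step 0: bank0 None->3 [EMPTY]
step 1: bank6 None->0 [EMPTY]
step 2: bank7 None->3 [EMPTY]
step 3: bank6 0->0 [HIT]
step 4: bank7 3->3 [HIT]
step 5: bank5 None->2 [EMPTY]
step 6: bank2 None->1 [EMPTY]
step 7: bank7 3->1 [CONFLICT]
step 8: bank7 1->4 [CONFLICT]
step 9: bank2 1->1 [HIT]
step 10: bank4 None->4 [EMPTY]
step 11: bank0 3->3 [HIT]
step 12: bank5 2->4 [CONFLICT]
step 13: bank4 4->4 [HIT]
step 14: bank2 1->2 [CONFLICT]
step 15: bank5 4->1 [CONFLICT]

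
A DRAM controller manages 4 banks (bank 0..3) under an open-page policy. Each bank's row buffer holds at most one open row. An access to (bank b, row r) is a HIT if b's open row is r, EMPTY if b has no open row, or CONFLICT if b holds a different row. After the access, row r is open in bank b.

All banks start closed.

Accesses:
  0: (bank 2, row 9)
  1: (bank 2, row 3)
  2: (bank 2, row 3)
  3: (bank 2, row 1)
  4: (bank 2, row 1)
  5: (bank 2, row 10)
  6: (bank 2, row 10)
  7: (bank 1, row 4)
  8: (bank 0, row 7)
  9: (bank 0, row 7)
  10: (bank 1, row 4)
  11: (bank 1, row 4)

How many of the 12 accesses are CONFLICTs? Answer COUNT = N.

COUNT = 3

#0 (2,9) E
#1 (2,3) C  (was 9)
#2 (2,3) H  (was 3)
#3 (2,1) C  (was 3)
#4 (2,1) H  (was 1)
#5 (2,10) C  (was 1)
#6 (2,10) H  (was 10)
#7 (1,4) E
#8 (0,7) E
#9 (0,7) H  (was 7)
#10 (1,4) H  (was 4)
#11 (1,4) H  (was 4)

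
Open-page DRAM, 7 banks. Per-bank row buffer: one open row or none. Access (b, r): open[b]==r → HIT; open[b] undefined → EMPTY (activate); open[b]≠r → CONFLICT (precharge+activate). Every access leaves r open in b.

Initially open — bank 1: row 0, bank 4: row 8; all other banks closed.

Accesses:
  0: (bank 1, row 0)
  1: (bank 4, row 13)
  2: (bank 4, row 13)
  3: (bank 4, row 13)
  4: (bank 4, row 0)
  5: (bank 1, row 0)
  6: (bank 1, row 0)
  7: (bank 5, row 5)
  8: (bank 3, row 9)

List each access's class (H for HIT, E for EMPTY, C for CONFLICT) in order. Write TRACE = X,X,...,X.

TRACE = H,C,H,H,C,H,H,E,E

step 0: bank1 0->0 [HIT]
step 1: bank4 8->13 [CONFLICT]
step 2: bank4 13->13 [HIT]
step 3: bank4 13->13 [HIT]
step 4: bank4 13->0 [CONFLICT]
step 5: bank1 0->0 [HIT]
step 6: bank1 0->0 [HIT]
step 7: bank5 None->5 [EMPTY]
step 8: bank3 None->9 [EMPTY]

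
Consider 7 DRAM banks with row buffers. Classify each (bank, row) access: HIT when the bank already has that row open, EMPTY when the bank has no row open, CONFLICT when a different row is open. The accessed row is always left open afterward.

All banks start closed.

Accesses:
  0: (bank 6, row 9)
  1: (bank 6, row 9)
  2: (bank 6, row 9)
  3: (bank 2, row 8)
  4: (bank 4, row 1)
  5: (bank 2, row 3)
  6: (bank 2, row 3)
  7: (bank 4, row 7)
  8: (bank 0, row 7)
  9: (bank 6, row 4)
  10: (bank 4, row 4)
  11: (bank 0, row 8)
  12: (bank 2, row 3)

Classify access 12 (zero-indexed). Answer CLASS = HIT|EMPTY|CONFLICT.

0: bank 6 row 9 — prev None → EMPTY
1: bank 6 row 9 — prev 9 → HIT
2: bank 6 row 9 — prev 9 → HIT
3: bank 2 row 8 — prev None → EMPTY
4: bank 4 row 1 — prev None → EMPTY
5: bank 2 row 3 — prev 8 → CONFLICT
6: bank 2 row 3 — prev 3 → HIT
7: bank 4 row 7 — prev 1 → CONFLICT
8: bank 0 row 7 — prev None → EMPTY
9: bank 6 row 4 — prev 9 → CONFLICT
10: bank 4 row 4 — prev 7 → CONFLICT
11: bank 0 row 8 — prev 7 → CONFLICT
12: bank 2 row 3 — prev 3 → HIT

CLASS = HIT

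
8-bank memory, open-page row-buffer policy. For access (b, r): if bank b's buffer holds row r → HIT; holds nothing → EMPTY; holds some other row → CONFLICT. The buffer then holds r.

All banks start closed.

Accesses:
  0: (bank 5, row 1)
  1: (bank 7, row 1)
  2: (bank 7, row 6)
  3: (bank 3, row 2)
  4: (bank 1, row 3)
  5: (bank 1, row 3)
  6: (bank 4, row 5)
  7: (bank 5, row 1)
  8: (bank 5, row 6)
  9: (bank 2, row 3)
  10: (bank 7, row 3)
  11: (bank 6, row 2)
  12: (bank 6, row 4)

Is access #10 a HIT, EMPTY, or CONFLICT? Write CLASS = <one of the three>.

step 0: bank5 None->1 [EMPTY]
step 1: bank7 None->1 [EMPTY]
step 2: bank7 1->6 [CONFLICT]
step 3: bank3 None->2 [EMPTY]
step 4: bank1 None->3 [EMPTY]
step 5: bank1 3->3 [HIT]
step 6: bank4 None->5 [EMPTY]
step 7: bank5 1->1 [HIT]
step 8: bank5 1->6 [CONFLICT]
step 9: bank2 None->3 [EMPTY]
step 10: bank7 6->3 [CONFLICT]
step 11: bank6 None->2 [EMPTY]
step 12: bank6 2->4 [CONFLICT]

CLASS = CONFLICT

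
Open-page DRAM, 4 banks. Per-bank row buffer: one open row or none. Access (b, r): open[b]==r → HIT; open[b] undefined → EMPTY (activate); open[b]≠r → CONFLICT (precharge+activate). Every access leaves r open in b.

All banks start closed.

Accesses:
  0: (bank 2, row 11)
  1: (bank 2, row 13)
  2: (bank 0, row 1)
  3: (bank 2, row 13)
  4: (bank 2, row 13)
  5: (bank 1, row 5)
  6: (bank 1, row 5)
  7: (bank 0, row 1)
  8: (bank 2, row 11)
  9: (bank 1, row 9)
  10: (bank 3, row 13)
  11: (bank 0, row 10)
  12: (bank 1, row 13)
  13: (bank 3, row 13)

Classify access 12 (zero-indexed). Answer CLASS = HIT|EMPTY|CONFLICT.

CLASS = CONFLICT

step 0: bank2 None->11 [EMPTY]
step 1: bank2 11->13 [CONFLICT]
step 2: bank0 None->1 [EMPTY]
step 3: bank2 13->13 [HIT]
step 4: bank2 13->13 [HIT]
step 5: bank1 None->5 [EMPTY]
step 6: bank1 5->5 [HIT]
step 7: bank0 1->1 [HIT]
step 8: bank2 13->11 [CONFLICT]
step 9: bank1 5->9 [CONFLICT]
step 10: bank3 None->13 [EMPTY]
step 11: bank0 1->10 [CONFLICT]
step 12: bank1 9->13 [CONFLICT]
step 13: bank3 13->13 [HIT]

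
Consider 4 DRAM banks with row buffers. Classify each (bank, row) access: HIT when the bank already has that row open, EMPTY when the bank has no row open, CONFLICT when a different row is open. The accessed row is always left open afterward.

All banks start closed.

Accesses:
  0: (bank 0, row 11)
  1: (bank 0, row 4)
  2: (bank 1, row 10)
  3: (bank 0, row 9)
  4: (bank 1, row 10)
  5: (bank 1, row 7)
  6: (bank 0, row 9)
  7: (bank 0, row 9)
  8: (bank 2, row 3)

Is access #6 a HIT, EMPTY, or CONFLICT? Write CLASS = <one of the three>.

#0 (0,11) E
#1 (0,4) C  (was 11)
#2 (1,10) E
#3 (0,9) C  (was 4)
#4 (1,10) H  (was 10)
#5 (1,7) C  (was 10)
#6 (0,9) H  (was 9)
#7 (0,9) H  (was 9)
#8 (2,3) E

CLASS = HIT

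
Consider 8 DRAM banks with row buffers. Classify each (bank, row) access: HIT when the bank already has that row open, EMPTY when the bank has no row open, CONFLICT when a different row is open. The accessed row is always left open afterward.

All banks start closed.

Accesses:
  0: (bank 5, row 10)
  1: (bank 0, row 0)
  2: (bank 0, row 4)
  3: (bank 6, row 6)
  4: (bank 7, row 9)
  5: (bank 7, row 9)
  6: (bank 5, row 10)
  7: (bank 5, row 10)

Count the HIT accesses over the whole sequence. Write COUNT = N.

#0 (5,10) E
#1 (0,0) E
#2 (0,4) C  (was 0)
#3 (6,6) E
#4 (7,9) E
#5 (7,9) H  (was 9)
#6 (5,10) H  (was 10)
#7 (5,10) H  (was 10)

COUNT = 3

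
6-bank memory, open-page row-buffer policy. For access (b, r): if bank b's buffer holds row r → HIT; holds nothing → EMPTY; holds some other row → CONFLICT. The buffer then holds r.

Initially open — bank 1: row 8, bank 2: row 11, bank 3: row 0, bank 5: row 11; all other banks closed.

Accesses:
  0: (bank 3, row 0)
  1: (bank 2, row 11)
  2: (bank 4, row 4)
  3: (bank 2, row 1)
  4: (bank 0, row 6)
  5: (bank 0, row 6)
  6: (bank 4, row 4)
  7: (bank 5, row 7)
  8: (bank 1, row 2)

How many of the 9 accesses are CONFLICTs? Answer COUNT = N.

  [0] b3 r0: had r0 ⇒ H
  [1] b2 r11: had r11 ⇒ H
  [2] b4 r4: no row ⇒ E
  [3] b2 r1: had r11 ⇒ C
  [4] b0 r6: no row ⇒ E
  [5] b0 r6: had r6 ⇒ H
  [6] b4 r4: had r4 ⇒ H
  [7] b5 r7: had r11 ⇒ C
  [8] b1 r2: had r8 ⇒ C

COUNT = 3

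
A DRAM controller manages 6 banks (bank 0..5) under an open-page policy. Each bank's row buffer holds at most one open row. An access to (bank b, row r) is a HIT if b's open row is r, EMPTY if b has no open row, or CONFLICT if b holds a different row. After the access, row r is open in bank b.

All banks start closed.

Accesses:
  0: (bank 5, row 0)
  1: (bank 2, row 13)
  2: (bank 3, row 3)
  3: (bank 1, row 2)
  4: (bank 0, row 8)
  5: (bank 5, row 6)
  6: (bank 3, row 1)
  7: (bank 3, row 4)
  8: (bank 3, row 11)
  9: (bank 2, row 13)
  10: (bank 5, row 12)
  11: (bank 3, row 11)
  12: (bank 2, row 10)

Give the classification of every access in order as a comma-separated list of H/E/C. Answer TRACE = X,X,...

step 0: bank5 None->0 [EMPTY]
step 1: bank2 None->13 [EMPTY]
step 2: bank3 None->3 [EMPTY]
step 3: bank1 None->2 [EMPTY]
step 4: bank0 None->8 [EMPTY]
step 5: bank5 0->6 [CONFLICT]
step 6: bank3 3->1 [CONFLICT]
step 7: bank3 1->4 [CONFLICT]
step 8: bank3 4->11 [CONFLICT]
step 9: bank2 13->13 [HIT]
step 10: bank5 6->12 [CONFLICT]
step 11: bank3 11->11 [HIT]
step 12: bank2 13->10 [CONFLICT]

TRACE = E,E,E,E,E,C,C,C,C,H,C,H,C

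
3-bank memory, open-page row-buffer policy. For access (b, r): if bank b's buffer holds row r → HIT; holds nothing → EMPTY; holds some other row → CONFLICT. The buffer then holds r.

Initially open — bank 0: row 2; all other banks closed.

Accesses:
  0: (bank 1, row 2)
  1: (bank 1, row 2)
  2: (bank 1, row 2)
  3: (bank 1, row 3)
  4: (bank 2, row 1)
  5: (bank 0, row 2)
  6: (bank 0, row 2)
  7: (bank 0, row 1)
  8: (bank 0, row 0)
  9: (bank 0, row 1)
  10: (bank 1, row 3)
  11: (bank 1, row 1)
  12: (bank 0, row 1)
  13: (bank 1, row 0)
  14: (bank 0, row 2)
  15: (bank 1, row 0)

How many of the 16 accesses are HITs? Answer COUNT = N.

COUNT = 7

0: bank 1 row 2 — prev None → EMPTY
1: bank 1 row 2 — prev 2 → HIT
2: bank 1 row 2 — prev 2 → HIT
3: bank 1 row 3 — prev 2 → CONFLICT
4: bank 2 row 1 — prev None → EMPTY
5: bank 0 row 2 — prev 2 → HIT
6: bank 0 row 2 — prev 2 → HIT
7: bank 0 row 1 — prev 2 → CONFLICT
8: bank 0 row 0 — prev 1 → CONFLICT
9: bank 0 row 1 — prev 0 → CONFLICT
10: bank 1 row 3 — prev 3 → HIT
11: bank 1 row 1 — prev 3 → CONFLICT
12: bank 0 row 1 — prev 1 → HIT
13: bank 1 row 0 — prev 1 → CONFLICT
14: bank 0 row 2 — prev 1 → CONFLICT
15: bank 1 row 0 — prev 0 → HIT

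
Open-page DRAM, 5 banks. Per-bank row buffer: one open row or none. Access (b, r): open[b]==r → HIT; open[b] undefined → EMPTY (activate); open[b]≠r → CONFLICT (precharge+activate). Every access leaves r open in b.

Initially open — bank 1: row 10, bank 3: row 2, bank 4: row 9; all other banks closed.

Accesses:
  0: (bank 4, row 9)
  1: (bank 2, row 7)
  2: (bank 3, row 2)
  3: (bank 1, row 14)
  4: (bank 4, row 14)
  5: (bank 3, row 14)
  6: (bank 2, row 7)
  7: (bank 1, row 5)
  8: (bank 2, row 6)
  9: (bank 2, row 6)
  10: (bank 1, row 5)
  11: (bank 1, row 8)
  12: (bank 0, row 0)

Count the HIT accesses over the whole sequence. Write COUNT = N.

COUNT = 5

0: bank 4 row 9 — prev 9 → HIT
1: bank 2 row 7 — prev None → EMPTY
2: bank 3 row 2 — prev 2 → HIT
3: bank 1 row 14 — prev 10 → CONFLICT
4: bank 4 row 14 — prev 9 → CONFLICT
5: bank 3 row 14 — prev 2 → CONFLICT
6: bank 2 row 7 — prev 7 → HIT
7: bank 1 row 5 — prev 14 → CONFLICT
8: bank 2 row 6 — prev 7 → CONFLICT
9: bank 2 row 6 — prev 6 → HIT
10: bank 1 row 5 — prev 5 → HIT
11: bank 1 row 8 — prev 5 → CONFLICT
12: bank 0 row 0 — prev None → EMPTY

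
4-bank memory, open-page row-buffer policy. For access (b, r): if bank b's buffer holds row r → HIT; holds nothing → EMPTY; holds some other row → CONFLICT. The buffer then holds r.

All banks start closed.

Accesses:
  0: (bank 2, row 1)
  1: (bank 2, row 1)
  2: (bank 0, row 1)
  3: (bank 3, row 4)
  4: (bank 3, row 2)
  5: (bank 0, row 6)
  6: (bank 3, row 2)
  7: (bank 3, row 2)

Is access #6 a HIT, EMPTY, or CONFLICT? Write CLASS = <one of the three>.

CLASS = HIT

#0 (2,1) E
#1 (2,1) H  (was 1)
#2 (0,1) E
#3 (3,4) E
#4 (3,2) C  (was 4)
#5 (0,6) C  (was 1)
#6 (3,2) H  (was 2)
#7 (3,2) H  (was 2)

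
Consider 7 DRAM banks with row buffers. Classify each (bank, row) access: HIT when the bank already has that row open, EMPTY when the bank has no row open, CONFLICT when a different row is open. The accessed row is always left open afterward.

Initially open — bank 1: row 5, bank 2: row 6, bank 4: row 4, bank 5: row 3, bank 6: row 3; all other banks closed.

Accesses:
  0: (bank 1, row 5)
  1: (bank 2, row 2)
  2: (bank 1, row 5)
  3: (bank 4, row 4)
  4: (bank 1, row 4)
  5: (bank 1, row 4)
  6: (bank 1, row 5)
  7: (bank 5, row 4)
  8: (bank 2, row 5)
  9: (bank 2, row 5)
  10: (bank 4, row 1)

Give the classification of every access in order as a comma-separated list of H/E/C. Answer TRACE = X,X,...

step 0: bank1 5->5 [HIT]
step 1: bank2 6->2 [CONFLICT]
step 2: bank1 5->5 [HIT]
step 3: bank4 4->4 [HIT]
step 4: bank1 5->4 [CONFLICT]
step 5: bank1 4->4 [HIT]
step 6: bank1 4->5 [CONFLICT]
step 7: bank5 3->4 [CONFLICT]
step 8: bank2 2->5 [CONFLICT]
step 9: bank2 5->5 [HIT]
step 10: bank4 4->1 [CONFLICT]

TRACE = H,C,H,H,C,H,C,C,C,H,C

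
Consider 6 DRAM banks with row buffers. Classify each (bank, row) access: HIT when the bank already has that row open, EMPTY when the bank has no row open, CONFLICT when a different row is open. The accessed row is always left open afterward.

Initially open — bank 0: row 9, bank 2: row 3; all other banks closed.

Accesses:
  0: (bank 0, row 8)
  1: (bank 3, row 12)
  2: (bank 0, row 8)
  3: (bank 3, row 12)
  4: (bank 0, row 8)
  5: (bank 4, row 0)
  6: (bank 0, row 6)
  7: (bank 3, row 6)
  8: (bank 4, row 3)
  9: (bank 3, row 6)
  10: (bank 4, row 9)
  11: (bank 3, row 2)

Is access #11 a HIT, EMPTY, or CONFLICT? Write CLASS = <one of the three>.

0: bank 0 row 8 — prev 9 → CONFLICT
1: bank 3 row 12 — prev None → EMPTY
2: bank 0 row 8 — prev 8 → HIT
3: bank 3 row 12 — prev 12 → HIT
4: bank 0 row 8 — prev 8 → HIT
5: bank 4 row 0 — prev None → EMPTY
6: bank 0 row 6 — prev 8 → CONFLICT
7: bank 3 row 6 — prev 12 → CONFLICT
8: bank 4 row 3 — prev 0 → CONFLICT
9: bank 3 row 6 — prev 6 → HIT
10: bank 4 row 9 — prev 3 → CONFLICT
11: bank 3 row 2 — prev 6 → CONFLICT

CLASS = CONFLICT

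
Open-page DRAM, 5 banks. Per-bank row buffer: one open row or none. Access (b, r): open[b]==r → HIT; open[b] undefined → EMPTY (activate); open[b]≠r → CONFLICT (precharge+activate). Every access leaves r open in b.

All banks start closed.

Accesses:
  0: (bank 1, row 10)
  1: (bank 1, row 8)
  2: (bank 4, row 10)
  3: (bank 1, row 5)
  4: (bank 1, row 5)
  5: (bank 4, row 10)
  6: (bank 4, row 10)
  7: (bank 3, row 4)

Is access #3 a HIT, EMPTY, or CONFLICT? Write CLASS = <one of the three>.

CLASS = CONFLICT

0: bank 1 row 10 — prev None → EMPTY
1: bank 1 row 8 — prev 10 → CONFLICT
2: bank 4 row 10 — prev None → EMPTY
3: bank 1 row 5 — prev 8 → CONFLICT
4: bank 1 row 5 — prev 5 → HIT
5: bank 4 row 10 — prev 10 → HIT
6: bank 4 row 10 — prev 10 → HIT
7: bank 3 row 4 — prev None → EMPTY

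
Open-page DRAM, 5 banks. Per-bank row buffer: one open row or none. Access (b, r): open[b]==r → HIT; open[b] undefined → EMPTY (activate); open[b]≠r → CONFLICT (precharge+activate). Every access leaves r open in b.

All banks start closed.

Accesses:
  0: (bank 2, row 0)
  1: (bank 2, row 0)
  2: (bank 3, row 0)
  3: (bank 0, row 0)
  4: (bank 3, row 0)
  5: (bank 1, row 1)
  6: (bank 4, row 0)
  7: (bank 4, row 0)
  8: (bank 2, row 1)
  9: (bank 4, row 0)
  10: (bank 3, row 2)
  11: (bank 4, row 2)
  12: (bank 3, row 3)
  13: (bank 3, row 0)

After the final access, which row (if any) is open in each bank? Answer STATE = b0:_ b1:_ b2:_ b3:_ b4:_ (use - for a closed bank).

step 0: bank2 None->0 [EMPTY]
step 1: bank2 0->0 [HIT]
step 2: bank3 None->0 [EMPTY]
step 3: bank0 None->0 [EMPTY]
step 4: bank3 0->0 [HIT]
step 5: bank1 None->1 [EMPTY]
step 6: bank4 None->0 [EMPTY]
step 7: bank4 0->0 [HIT]
step 8: bank2 0->1 [CONFLICT]
step 9: bank4 0->0 [HIT]
step 10: bank3 0->2 [CONFLICT]
step 11: bank4 0->2 [CONFLICT]
step 12: bank3 2->3 [CONFLICT]
step 13: bank3 3->0 [CONFLICT]

STATE = b0:0 b1:1 b2:1 b3:0 b4:2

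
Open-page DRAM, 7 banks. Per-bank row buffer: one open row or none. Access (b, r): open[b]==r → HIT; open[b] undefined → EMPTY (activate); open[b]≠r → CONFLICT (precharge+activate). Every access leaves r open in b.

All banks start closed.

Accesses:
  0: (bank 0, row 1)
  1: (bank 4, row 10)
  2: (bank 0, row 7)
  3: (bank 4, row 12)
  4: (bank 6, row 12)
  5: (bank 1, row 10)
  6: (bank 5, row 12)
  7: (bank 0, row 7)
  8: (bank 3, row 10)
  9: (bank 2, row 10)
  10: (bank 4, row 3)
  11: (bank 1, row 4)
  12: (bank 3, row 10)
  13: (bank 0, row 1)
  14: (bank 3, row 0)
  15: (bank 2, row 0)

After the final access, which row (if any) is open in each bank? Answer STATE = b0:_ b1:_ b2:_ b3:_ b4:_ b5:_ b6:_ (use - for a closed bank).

STATE = b0:1 b1:4 b2:0 b3:0 b4:3 b5:12 b6:12

0: bank 0 row 1 — prev None → EMPTY
1: bank 4 row 10 — prev None → EMPTY
2: bank 0 row 7 — prev 1 → CONFLICT
3: bank 4 row 12 — prev 10 → CONFLICT
4: bank 6 row 12 — prev None → EMPTY
5: bank 1 row 10 — prev None → EMPTY
6: bank 5 row 12 — prev None → EMPTY
7: bank 0 row 7 — prev 7 → HIT
8: bank 3 row 10 — prev None → EMPTY
9: bank 2 row 10 — prev None → EMPTY
10: bank 4 row 3 — prev 12 → CONFLICT
11: bank 1 row 4 — prev 10 → CONFLICT
12: bank 3 row 10 — prev 10 → HIT
13: bank 0 row 1 — prev 7 → CONFLICT
14: bank 3 row 0 — prev 10 → CONFLICT
15: bank 2 row 0 — prev 10 → CONFLICT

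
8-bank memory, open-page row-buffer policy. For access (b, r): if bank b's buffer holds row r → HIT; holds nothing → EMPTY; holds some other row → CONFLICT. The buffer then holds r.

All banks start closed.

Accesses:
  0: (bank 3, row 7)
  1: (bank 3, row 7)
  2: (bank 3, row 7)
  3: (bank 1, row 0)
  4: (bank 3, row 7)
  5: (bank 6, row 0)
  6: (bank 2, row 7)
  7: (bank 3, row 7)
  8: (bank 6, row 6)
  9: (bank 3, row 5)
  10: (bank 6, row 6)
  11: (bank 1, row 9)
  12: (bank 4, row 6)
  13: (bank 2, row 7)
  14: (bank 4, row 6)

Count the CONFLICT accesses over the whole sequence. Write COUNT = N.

COUNT = 3

0: bank 3 row 7 — prev None → EMPTY
1: bank 3 row 7 — prev 7 → HIT
2: bank 3 row 7 — prev 7 → HIT
3: bank 1 row 0 — prev None → EMPTY
4: bank 3 row 7 — prev 7 → HIT
5: bank 6 row 0 — prev None → EMPTY
6: bank 2 row 7 — prev None → EMPTY
7: bank 3 row 7 — prev 7 → HIT
8: bank 6 row 6 — prev 0 → CONFLICT
9: bank 3 row 5 — prev 7 → CONFLICT
10: bank 6 row 6 — prev 6 → HIT
11: bank 1 row 9 — prev 0 → CONFLICT
12: bank 4 row 6 — prev None → EMPTY
13: bank 2 row 7 — prev 7 → HIT
14: bank 4 row 6 — prev 6 → HIT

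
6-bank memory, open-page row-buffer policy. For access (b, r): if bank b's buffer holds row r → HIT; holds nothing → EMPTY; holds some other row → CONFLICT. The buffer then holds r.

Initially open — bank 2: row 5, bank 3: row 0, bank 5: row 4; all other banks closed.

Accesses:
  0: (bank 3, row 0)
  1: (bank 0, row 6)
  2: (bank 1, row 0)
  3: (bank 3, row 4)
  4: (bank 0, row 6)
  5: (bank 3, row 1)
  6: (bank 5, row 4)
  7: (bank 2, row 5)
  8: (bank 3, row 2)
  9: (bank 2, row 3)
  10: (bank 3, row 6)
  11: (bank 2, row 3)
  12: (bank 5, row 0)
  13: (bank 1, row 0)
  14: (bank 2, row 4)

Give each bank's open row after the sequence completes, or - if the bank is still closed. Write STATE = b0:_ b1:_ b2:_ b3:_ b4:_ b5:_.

#0 (3,0) H  (was 0)
#1 (0,6) E
#2 (1,0) E
#3 (3,4) C  (was 0)
#4 (0,6) H  (was 6)
#5 (3,1) C  (was 4)
#6 (5,4) H  (was 4)
#7 (2,5) H  (was 5)
#8 (3,2) C  (was 1)
#9 (2,3) C  (was 5)
#10 (3,6) C  (was 2)
#11 (2,3) H  (was 3)
#12 (5,0) C  (was 4)
#13 (1,0) H  (was 0)
#14 (2,4) C  (was 3)

STATE = b0:6 b1:0 b2:4 b3:6 b4:- b5:0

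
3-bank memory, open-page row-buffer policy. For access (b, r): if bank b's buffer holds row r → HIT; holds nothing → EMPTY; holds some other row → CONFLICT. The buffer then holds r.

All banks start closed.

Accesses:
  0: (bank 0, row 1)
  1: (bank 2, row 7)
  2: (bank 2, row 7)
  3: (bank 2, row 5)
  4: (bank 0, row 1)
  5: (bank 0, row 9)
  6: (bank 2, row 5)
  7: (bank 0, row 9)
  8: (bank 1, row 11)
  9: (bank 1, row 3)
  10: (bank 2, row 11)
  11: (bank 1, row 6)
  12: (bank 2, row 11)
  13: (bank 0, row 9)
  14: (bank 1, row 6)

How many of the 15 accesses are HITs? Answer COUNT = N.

0: bank 0 row 1 — prev None → EMPTY
1: bank 2 row 7 — prev None → EMPTY
2: bank 2 row 7 — prev 7 → HIT
3: bank 2 row 5 — prev 7 → CONFLICT
4: bank 0 row 1 — prev 1 → HIT
5: bank 0 row 9 — prev 1 → CONFLICT
6: bank 2 row 5 — prev 5 → HIT
7: bank 0 row 9 — prev 9 → HIT
8: bank 1 row 11 — prev None → EMPTY
9: bank 1 row 3 — prev 11 → CONFLICT
10: bank 2 row 11 — prev 5 → CONFLICT
11: bank 1 row 6 — prev 3 → CONFLICT
12: bank 2 row 11 — prev 11 → HIT
13: bank 0 row 9 — prev 9 → HIT
14: bank 1 row 6 — prev 6 → HIT

COUNT = 7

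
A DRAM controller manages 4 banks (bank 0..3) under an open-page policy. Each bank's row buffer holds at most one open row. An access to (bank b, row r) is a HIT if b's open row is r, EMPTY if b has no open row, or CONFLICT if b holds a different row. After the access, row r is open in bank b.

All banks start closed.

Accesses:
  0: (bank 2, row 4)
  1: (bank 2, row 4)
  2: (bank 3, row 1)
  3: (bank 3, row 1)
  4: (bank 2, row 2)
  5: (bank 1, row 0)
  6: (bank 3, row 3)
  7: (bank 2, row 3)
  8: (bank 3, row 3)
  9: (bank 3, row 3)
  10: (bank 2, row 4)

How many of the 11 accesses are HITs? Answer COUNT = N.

COUNT = 4

#0 (2,4) E
#1 (2,4) H  (was 4)
#2 (3,1) E
#3 (3,1) H  (was 1)
#4 (2,2) C  (was 4)
#5 (1,0) E
#6 (3,3) C  (was 1)
#7 (2,3) C  (was 2)
#8 (3,3) H  (was 3)
#9 (3,3) H  (was 3)
#10 (2,4) C  (was 3)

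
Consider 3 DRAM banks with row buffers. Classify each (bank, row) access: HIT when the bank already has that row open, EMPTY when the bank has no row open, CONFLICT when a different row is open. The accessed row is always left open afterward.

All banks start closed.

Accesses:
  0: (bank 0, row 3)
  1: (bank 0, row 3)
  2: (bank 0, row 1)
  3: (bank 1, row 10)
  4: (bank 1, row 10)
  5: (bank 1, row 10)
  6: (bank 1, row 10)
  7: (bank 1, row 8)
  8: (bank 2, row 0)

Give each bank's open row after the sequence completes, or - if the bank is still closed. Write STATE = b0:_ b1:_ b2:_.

  [0] b0 r3: no row ⇒ E
  [1] b0 r3: had r3 ⇒ H
  [2] b0 r1: had r3 ⇒ C
  [3] b1 r10: no row ⇒ E
  [4] b1 r10: had r10 ⇒ H
  [5] b1 r10: had r10 ⇒ H
  [6] b1 r10: had r10 ⇒ H
  [7] b1 r8: had r10 ⇒ C
  [8] b2 r0: no row ⇒ E

STATE = b0:1 b1:8 b2:0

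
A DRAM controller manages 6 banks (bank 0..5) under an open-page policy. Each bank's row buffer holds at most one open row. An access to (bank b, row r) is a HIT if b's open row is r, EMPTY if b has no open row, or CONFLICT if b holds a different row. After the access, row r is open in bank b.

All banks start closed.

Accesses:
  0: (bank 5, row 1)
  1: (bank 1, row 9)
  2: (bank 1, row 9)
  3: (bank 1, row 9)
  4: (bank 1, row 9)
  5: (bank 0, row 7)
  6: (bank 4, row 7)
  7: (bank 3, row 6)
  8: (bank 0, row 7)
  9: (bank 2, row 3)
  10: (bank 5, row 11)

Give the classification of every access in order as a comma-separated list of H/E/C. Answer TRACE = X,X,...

TRACE = E,E,H,H,H,E,E,E,H,E,C

  [0] b5 r1: no row ⇒ E
  [1] b1 r9: no row ⇒ E
  [2] b1 r9: had r9 ⇒ H
  [3] b1 r9: had r9 ⇒ H
  [4] b1 r9: had r9 ⇒ H
  [5] b0 r7: no row ⇒ E
  [6] b4 r7: no row ⇒ E
  [7] b3 r6: no row ⇒ E
  [8] b0 r7: had r7 ⇒ H
  [9] b2 r3: no row ⇒ E
  [10] b5 r11: had r1 ⇒ C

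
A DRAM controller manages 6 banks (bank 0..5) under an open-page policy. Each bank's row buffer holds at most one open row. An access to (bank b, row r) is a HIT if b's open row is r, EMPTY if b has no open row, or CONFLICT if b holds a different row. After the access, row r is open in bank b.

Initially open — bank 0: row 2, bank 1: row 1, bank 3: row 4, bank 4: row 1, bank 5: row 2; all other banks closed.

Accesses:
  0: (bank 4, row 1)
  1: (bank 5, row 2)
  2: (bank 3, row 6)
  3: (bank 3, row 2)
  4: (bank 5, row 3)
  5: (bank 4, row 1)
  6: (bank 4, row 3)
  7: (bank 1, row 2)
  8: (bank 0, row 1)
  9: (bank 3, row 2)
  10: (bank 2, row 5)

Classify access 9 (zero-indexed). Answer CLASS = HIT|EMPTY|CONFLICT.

#0 (4,1) H  (was 1)
#1 (5,2) H  (was 2)
#2 (3,6) C  (was 4)
#3 (3,2) C  (was 6)
#4 (5,3) C  (was 2)
#5 (4,1) H  (was 1)
#6 (4,3) C  (was 1)
#7 (1,2) C  (was 1)
#8 (0,1) C  (was 2)
#9 (3,2) H  (was 2)
#10 (2,5) E

CLASS = HIT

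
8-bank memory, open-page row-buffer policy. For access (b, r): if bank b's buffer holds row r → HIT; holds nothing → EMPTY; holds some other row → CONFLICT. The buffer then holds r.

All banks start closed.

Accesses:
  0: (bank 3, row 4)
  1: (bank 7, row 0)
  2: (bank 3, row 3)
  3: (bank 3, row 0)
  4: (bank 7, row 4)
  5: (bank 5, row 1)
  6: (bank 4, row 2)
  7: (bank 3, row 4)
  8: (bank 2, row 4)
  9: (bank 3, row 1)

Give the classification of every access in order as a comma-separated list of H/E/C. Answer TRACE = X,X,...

TRACE = E,E,C,C,C,E,E,C,E,C

  [0] b3 r4: no row ⇒ E
  [1] b7 r0: no row ⇒ E
  [2] b3 r3: had r4 ⇒ C
  [3] b3 r0: had r3 ⇒ C
  [4] b7 r4: had r0 ⇒ C
  [5] b5 r1: no row ⇒ E
  [6] b4 r2: no row ⇒ E
  [7] b3 r4: had r0 ⇒ C
  [8] b2 r4: no row ⇒ E
  [9] b3 r1: had r4 ⇒ C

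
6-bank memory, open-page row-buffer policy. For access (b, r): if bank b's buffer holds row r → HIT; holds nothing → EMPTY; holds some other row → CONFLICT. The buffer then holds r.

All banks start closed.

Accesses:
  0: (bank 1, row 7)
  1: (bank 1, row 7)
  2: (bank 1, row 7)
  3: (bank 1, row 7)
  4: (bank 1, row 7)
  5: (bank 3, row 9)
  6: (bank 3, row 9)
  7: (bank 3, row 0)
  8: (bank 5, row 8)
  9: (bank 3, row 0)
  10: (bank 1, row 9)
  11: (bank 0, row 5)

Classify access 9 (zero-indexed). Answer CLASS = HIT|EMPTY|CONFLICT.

CLASS = HIT

step 0: bank1 None->7 [EMPTY]
step 1: bank1 7->7 [HIT]
step 2: bank1 7->7 [HIT]
step 3: bank1 7->7 [HIT]
step 4: bank1 7->7 [HIT]
step 5: bank3 None->9 [EMPTY]
step 6: bank3 9->9 [HIT]
step 7: bank3 9->0 [CONFLICT]
step 8: bank5 None->8 [EMPTY]
step 9: bank3 0->0 [HIT]
step 10: bank1 7->9 [CONFLICT]
step 11: bank0 None->5 [EMPTY]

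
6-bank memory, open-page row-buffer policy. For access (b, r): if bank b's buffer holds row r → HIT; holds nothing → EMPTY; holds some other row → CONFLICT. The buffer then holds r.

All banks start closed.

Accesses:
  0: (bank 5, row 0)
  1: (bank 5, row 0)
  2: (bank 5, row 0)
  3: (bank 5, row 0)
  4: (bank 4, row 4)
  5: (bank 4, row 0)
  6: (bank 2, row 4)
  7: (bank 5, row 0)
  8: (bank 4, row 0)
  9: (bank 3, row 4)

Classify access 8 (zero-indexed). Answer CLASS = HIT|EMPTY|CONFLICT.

  [0] b5 r0: no row ⇒ E
  [1] b5 r0: had r0 ⇒ H
  [2] b5 r0: had r0 ⇒ H
  [3] b5 r0: had r0 ⇒ H
  [4] b4 r4: no row ⇒ E
  [5] b4 r0: had r4 ⇒ C
  [6] b2 r4: no row ⇒ E
  [7] b5 r0: had r0 ⇒ H
  [8] b4 r0: had r0 ⇒ H
  [9] b3 r4: no row ⇒ E

CLASS = HIT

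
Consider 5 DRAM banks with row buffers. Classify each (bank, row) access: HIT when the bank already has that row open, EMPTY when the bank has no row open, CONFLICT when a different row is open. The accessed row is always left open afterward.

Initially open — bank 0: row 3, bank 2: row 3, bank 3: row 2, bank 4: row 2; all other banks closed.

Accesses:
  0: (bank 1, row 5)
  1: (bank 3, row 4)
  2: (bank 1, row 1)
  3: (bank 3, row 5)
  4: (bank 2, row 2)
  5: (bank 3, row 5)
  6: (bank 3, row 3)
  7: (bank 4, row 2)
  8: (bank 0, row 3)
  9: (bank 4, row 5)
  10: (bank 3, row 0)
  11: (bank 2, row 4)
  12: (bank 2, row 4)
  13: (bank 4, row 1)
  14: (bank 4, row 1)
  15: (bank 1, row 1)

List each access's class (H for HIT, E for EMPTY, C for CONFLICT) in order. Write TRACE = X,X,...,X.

step 0: bank1 None->5 [EMPTY]
step 1: bank3 2->4 [CONFLICT]
step 2: bank1 5->1 [CONFLICT]
step 3: bank3 4->5 [CONFLICT]
step 4: bank2 3->2 [CONFLICT]
step 5: bank3 5->5 [HIT]
step 6: bank3 5->3 [CONFLICT]
step 7: bank4 2->2 [HIT]
step 8: bank0 3->3 [HIT]
step 9: bank4 2->5 [CONFLICT]
step 10: bank3 3->0 [CONFLICT]
step 11: bank2 2->4 [CONFLICT]
step 12: bank2 4->4 [HIT]
step 13: bank4 5->1 [CONFLICT]
step 14: bank4 1->1 [HIT]
step 15: bank1 1->1 [HIT]

TRACE = E,C,C,C,C,H,C,H,H,C,C,C,H,C,H,H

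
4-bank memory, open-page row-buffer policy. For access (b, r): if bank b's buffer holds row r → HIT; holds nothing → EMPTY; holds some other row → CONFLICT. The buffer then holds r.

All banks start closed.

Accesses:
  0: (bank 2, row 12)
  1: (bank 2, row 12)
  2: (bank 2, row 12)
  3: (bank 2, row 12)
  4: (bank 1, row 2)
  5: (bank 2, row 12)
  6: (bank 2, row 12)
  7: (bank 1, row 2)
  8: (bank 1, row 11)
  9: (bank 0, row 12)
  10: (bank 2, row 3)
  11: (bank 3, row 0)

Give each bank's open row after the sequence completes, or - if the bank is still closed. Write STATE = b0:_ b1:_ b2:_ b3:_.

STATE = b0:12 b1:11 b2:3 b3:0

#0 (2,12) E
#1 (2,12) H  (was 12)
#2 (2,12) H  (was 12)
#3 (2,12) H  (was 12)
#4 (1,2) E
#5 (2,12) H  (was 12)
#6 (2,12) H  (was 12)
#7 (1,2) H  (was 2)
#8 (1,11) C  (was 2)
#9 (0,12) E
#10 (2,3) C  (was 12)
#11 (3,0) E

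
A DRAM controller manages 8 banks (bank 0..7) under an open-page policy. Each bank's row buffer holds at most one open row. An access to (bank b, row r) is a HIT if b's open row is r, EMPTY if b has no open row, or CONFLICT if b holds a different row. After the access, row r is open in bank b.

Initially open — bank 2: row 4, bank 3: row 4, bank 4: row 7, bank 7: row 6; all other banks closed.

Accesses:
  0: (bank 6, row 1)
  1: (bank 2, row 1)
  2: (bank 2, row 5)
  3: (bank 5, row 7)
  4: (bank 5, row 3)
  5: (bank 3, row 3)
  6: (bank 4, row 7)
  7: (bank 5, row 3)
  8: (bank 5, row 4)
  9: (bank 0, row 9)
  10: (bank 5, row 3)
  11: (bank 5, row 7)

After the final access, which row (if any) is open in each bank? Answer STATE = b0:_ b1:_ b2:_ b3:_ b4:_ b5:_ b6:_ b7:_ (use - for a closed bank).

STATE = b0:9 b1:- b2:5 b3:3 b4:7 b5:7 b6:1 b7:6

step 0: bank6 None->1 [EMPTY]
step 1: bank2 4->1 [CONFLICT]
step 2: bank2 1->5 [CONFLICT]
step 3: bank5 None->7 [EMPTY]
step 4: bank5 7->3 [CONFLICT]
step 5: bank3 4->3 [CONFLICT]
step 6: bank4 7->7 [HIT]
step 7: bank5 3->3 [HIT]
step 8: bank5 3->4 [CONFLICT]
step 9: bank0 None->9 [EMPTY]
step 10: bank5 4->3 [CONFLICT]
step 11: bank5 3->7 [CONFLICT]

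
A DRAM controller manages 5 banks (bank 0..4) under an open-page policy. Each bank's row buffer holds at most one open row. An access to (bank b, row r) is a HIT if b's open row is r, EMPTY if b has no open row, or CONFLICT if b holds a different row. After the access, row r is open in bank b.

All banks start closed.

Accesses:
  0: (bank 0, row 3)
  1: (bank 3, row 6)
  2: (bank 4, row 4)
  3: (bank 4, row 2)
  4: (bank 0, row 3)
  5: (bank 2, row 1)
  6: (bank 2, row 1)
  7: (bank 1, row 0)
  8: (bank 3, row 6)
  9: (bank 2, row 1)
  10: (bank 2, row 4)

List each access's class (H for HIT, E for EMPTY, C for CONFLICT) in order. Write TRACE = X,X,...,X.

#0 (0,3) E
#1 (3,6) E
#2 (4,4) E
#3 (4,2) C  (was 4)
#4 (0,3) H  (was 3)
#5 (2,1) E
#6 (2,1) H  (was 1)
#7 (1,0) E
#8 (3,6) H  (was 6)
#9 (2,1) H  (was 1)
#10 (2,4) C  (was 1)

TRACE = E,E,E,C,H,E,H,E,H,H,C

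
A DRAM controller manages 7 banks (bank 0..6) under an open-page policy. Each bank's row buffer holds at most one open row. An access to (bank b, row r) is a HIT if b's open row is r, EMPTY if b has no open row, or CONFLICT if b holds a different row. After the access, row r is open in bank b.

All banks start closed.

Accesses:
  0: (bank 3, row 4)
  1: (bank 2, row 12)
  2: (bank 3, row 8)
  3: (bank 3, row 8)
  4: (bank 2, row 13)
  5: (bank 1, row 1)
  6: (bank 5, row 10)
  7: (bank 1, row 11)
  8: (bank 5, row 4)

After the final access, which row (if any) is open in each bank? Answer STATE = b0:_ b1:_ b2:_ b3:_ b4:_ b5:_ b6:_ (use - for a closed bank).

STATE = b0:- b1:11 b2:13 b3:8 b4:- b5:4 b6:-

  [0] b3 r4: no row ⇒ E
  [1] b2 r12: no row ⇒ E
  [2] b3 r8: had r4 ⇒ C
  [3] b3 r8: had r8 ⇒ H
  [4] b2 r13: had r12 ⇒ C
  [5] b1 r1: no row ⇒ E
  [6] b5 r10: no row ⇒ E
  [7] b1 r11: had r1 ⇒ C
  [8] b5 r4: had r10 ⇒ C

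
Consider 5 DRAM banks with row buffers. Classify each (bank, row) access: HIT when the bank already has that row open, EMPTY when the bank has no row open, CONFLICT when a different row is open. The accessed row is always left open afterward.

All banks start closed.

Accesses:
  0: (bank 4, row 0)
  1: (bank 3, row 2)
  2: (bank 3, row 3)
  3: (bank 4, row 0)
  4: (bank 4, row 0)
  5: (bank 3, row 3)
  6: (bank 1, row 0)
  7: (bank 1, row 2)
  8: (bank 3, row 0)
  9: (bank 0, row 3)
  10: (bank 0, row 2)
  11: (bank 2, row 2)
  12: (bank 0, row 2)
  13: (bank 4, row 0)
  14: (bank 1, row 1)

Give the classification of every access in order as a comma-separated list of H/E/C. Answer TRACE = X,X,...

#0 (4,0) E
#1 (3,2) E
#2 (3,3) C  (was 2)
#3 (4,0) H  (was 0)
#4 (4,0) H  (was 0)
#5 (3,3) H  (was 3)
#6 (1,0) E
#7 (1,2) C  (was 0)
#8 (3,0) C  (was 3)
#9 (0,3) E
#10 (0,2) C  (was 3)
#11 (2,2) E
#12 (0,2) H  (was 2)
#13 (4,0) H  (was 0)
#14 (1,1) C  (was 2)

TRACE = E,E,C,H,H,H,E,C,C,E,C,E,H,H,C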